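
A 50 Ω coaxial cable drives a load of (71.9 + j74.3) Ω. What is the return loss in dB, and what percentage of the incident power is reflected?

Γ = (21.9 + j74.3)/(121.9 + j74.3), |Γ| = 0.543
RL = −20·log₁₀(0.543) = 5.31 dB
P_refl/P_inc = |Γ|² = 0.294

RL ≈ 5.31 dB; 29.4% of incident power reflected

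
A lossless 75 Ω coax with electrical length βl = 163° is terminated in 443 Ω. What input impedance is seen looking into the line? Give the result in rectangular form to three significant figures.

tan(βl) = tan(163°) = -0.306
Z_in = Z_0·(Z_L + jZ_0·tanβl)/(Z_0 + jZ_L·tanβl)
     = 75·(443 − j22.9)/(75 − j135)

Z_in ≈ 114 + j182 Ω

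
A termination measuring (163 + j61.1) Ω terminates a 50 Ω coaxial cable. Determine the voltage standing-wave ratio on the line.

VSWR ≈ 3.76

Γ = (Z_L − Z_0)/(Z_L + Z_0) = (113 + j61.1)/(213 + j61.1)
|Γ| = 128/222 = 0.58
VSWR = (1 + |Γ|)/(1 − |Γ|) = 1.58/0.42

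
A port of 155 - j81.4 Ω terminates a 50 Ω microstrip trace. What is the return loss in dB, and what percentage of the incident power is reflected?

RL ≈ 4.4 dB; 36.3% of incident power reflected

Γ = (105 − j81.4)/(205 − j81.4), |Γ| = 0.602
RL = −20·log₁₀(0.602) = 4.4 dB
P_refl/P_inc = |Γ|² = 0.363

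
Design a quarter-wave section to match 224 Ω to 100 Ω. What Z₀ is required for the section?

Z_qwt = √(Z_0·R_L) = √(100 × 224) = √22400

Z_qwt ≈ 150 Ω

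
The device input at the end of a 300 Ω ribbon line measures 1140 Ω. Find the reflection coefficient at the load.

Γ = 0.583

Γ = (Z_L − Z_0)/(Z_L + Z_0) = (1140 − 300)/(1140 + 300) = 840/1440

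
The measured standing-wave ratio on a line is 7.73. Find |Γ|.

|Γ| ≈ 0.771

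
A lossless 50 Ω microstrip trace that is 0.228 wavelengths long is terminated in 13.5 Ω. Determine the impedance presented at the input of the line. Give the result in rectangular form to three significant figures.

Z_in ≈ 149 + j69.9 Ω

βl = 2π × 0.228 = 82.1°
tan(βl) = tan(82.1°) = 7.19
Z_in = Z_0·(Z_L + jZ_0·tanβl)/(Z_0 + jZ_L·tanβl)
     = 50·(13.5 + j359)/(50 + j97)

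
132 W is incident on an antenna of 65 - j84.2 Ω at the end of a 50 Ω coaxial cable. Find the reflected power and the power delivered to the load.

|Γ| = |(15 − j84.2)/(115 − j84.2)| = 0.6
|Γ|² = 0.36
P_refl = |Γ|²·P_inc = 47.5 W, P_del = (1 − |Γ|²)·P_inc = 84.5 W

P_reflected ≈ 47.5 W; P_delivered ≈ 84.5 W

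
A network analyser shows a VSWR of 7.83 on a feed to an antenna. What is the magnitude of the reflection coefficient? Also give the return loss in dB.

|Γ| ≈ 0.773; return loss ≈ 2.23 dB

|Γ| = (S − 1)/(S + 1) = (7.83 − 1)/(7.83 + 1) = 6.83/8.83
RL = −20·log₁₀|Γ| = −20·log₁₀(0.773)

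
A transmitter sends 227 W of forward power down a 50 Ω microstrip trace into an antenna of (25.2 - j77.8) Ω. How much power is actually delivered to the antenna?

|Γ| = |(-24.8 − j77.8)/(75.2 − j77.8)| = 0.755
|Γ|² = 0.57
P_refl = |Γ|²·P_inc = 129 W, P_del = (1 − |Γ|²)·P_inc = 97.7 W

P_delivered ≈ 97.7 W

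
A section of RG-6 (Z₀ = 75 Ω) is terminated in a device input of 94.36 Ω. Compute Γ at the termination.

Γ = (Z_L − Z_0)/(Z_L + Z_0) = (94.36 − 75)/(94.36 + 75) = 19.36/169.4

Γ = 0.114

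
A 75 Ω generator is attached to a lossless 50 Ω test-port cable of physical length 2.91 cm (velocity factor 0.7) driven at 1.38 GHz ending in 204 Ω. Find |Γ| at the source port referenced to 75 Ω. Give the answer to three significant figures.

|Γ| ≈ 0.701

λ = v/f = 0.7·c / 1.38 GHz = 0.152 m
βl = 2π·l/λ = 2π × 0.191 = 68.8°
tan(βl) = 2.58
Z_in = Z_0·(Z_L + jZ_0·tanβl)/(Z_0 + jZ_L·tanβl) = 14 − j18 Ω
Γ_s = (Z_in − Z_s)/(Z_in + Z_s) = (-61 − j18)/(89 − j18), |Γ_s| = 0.701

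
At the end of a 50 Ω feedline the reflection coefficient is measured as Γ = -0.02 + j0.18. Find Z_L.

Z_L ≈ 45.1 + j16.8 Ω

Z_L = Z_0·(1 + Γ)/(1 − Γ) = 50·(0.98 + j0.18)/(1.02 − j0.18)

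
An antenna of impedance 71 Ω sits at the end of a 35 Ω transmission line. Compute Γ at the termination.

Γ = 0.34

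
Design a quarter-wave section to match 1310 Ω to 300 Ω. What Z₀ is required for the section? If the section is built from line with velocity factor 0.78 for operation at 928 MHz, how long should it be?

Z_qwt = √(Z_0·R_L) = √(300 × 1310) = √393000
λ = 0.78·c/f = 0.252 m, so l = λ/4 = 0.063 m

Z_qwt ≈ 627 Ω; length ≈ 6.3 cm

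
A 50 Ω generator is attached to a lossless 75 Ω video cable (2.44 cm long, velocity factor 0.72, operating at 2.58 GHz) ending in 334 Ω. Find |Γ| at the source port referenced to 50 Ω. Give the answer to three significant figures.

λ = v/f = 0.72·c / 2.58 GHz = 0.0837 m
βl = 2π·l/λ = 2π × 0.291 = 105°
tan(βl) = -3.75
Z_in = Z_0·(Z_L + jZ_0·tanβl)/(Z_0 + jZ_L·tanβl) = 18 + j18.9 Ω
Γ_s = (Z_in − Z_s)/(Z_in + Z_s) = (-32 + j18.9)/(68 + j18.9), |Γ_s| = 0.527

|Γ| ≈ 0.527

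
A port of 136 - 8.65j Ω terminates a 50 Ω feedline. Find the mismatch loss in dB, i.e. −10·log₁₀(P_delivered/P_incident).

mismatch loss ≈ 1.05 dB

Γ = (86 − j8.65)/(186 − j8.65), |Γ| = 0.464
|Γ|² = 0.215, so P_del/P_inc = 1 − |Γ|² = 0.785
ML = −10·log₁₀(1 − |Γ|²)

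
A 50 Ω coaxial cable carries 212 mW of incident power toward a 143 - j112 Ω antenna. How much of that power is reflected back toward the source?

P_reflected ≈ 90.2 mW

|Γ| = |(93 − j112)/(193 − j112)| = 0.652
|Γ|² = 0.426
P_refl = |Γ|²·P_inc = 90.2 mW, P_del = (1 − |Γ|²)·P_inc = 122 mW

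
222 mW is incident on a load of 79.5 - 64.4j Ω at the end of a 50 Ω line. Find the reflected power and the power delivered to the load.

|Γ| = |(29.5 − j64.4)/(129.5 − j64.4)| = 0.49
|Γ|² = 0.24
P_refl = |Γ|²·P_inc = 53.3 mW, P_del = (1 − |Γ|²)·P_inc = 169 mW

P_reflected ≈ 53.3 mW; P_delivered ≈ 169 mW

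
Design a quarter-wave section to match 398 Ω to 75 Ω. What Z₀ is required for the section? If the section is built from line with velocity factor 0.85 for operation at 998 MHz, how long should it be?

Z_qwt = √(Z_0·R_L) = √(75 × 398) = √29850
λ = 0.85·c/f = 0.256 m, so l = λ/4 = 0.0639 m

Z_qwt ≈ 173 Ω; length ≈ 6.39 cm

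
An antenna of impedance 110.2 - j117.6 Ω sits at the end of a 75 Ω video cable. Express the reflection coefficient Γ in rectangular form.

Γ ≈ 0.423 − j0.367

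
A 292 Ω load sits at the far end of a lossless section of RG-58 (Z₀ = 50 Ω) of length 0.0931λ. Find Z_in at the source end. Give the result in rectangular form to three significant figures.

Z_in ≈ 26.3 − j68.7 Ω

βl = 2π × 0.0931 = 33.5°
tan(βl) = tan(33.5°) = 0.662
Z_in = Z_0·(Z_L + jZ_0·tanβl)/(Z_0 + jZ_L·tanβl)
     = 50·(292 + j33.1)/(50 + j193)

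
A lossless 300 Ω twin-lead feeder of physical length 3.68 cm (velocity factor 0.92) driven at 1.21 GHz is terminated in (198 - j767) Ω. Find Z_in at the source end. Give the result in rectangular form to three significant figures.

λ = v/f = 0.92·c / 1.21 GHz = 0.228 m
βl = 2π·l/λ = 2π × 0.161 = 58.1°
tan(βl) = tan(58.1°) = 1.61
Z_in = Z_0·(Z_L + jZ_0·tanβl)/(Z_0 + jZ_L·tanβl)
     = 300·(198 − j285)/(1530 + j318)

Z_in ≈ 26.1 − j61.3 Ω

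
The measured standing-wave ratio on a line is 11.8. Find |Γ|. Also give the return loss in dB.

|Γ| ≈ 0.844; return loss ≈ 1.48 dB

|Γ| = (S − 1)/(S + 1) = (11.8 − 1)/(11.8 + 1) = 10.8/12.8
RL = −20·log₁₀|Γ| = −20·log₁₀(0.844)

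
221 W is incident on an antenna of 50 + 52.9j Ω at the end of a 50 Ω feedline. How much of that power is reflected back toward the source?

|Γ| = |(0 + j52.9)/(100 + j52.9)| = 0.468
|Γ|² = 0.219
P_refl = |Γ|²·P_inc = 48.3 W, P_del = (1 − |Γ|²)·P_inc = 173 W

P_reflected ≈ 48.3 W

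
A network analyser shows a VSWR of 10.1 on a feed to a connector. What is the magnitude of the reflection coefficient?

|Γ| = (S − 1)/(S + 1) = (10.1 − 1)/(10.1 + 1) = 9.1/11.1

|Γ| ≈ 0.82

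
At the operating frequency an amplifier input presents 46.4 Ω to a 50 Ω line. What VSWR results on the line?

Γ = (46.4 − 50)/(46.4 + 50) = -0.0373
VSWR = (1 + 0.0373)/(1 − 0.0373)

VSWR ≈ 1.08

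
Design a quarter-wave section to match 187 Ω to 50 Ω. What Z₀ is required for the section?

Z_qwt ≈ 96.7 Ω

Z_qwt = √(Z_0·R_L) = √(50 × 187) = √9350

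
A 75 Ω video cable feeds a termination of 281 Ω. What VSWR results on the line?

VSWR ≈ 3.75

For a purely resistive load, VSWR = R_L/Z_0 or Z_0/R_L (whichever > 1) = 281/75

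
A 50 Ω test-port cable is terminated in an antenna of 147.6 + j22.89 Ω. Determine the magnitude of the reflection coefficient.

Γ = (Z_L − Z_0)/(Z_L + Z_0) = (97.6 + j22.89)/(197.6 + j22.89)
|Γ| = 100/199

|Γ| ≈ 0.504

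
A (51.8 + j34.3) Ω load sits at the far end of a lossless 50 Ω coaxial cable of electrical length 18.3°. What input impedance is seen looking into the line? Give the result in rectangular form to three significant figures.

tan(βl) = tan(18.3°) = 0.331
Z_in = Z_0·(Z_L + jZ_0·tanβl)/(Z_0 + jZ_L·tanβl)
     = 50·(51.8 + j50.8)/(38.7 + j17.1)

Z_in ≈ 80.4 + j30.1 Ω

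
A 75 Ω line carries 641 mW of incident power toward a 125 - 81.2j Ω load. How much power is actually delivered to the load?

P_delivered ≈ 516 mW

|Γ| = |(50 − j81.2)/(200 − j81.2)| = 0.442
|Γ|² = 0.195
P_refl = |Γ|²·P_inc = 125 mW, P_del = (1 − |Γ|²)·P_inc = 516 mW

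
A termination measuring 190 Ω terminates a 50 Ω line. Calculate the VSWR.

Γ = (190 − 50)/(190 + 50) = 0.583
VSWR = (1 + 0.583)/(1 − 0.583)

VSWR ≈ 3.8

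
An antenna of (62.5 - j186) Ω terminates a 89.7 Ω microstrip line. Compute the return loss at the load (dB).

RL ≈ 2.13 dB

Γ = (-27.2 − j186)/(152.2 − j186), |Γ| = 0.782
RL = −20·log₁₀|Γ| = −20·log₁₀(0.782)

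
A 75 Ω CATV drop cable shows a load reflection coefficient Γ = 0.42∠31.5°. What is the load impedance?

Z_L ≈ 134 + j71.5 Ω

Z_L = Z_0·(1 + Γ)/(1 − Γ) = 75·(1.36 + j0.219)/(0.642 − j0.219)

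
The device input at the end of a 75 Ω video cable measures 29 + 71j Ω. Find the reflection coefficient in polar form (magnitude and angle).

Γ ≈ 0.672 ∠ 88.6°

Γ = (Z_L − Z_0)/(Z_L + Z_0) = (-46 + j71)/(104 + j71)
|Γ| = 84.6/126 = 0.672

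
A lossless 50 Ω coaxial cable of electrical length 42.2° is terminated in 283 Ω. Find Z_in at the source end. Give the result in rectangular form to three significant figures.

Z_in ≈ 18.9 − j51.5 Ω

tan(βl) = tan(42.2°) = 0.907
Z_in = Z_0·(Z_L + jZ_0·tanβl)/(Z_0 + jZ_L·tanβl)
     = 50·(283 + j45.3)/(50 + j257)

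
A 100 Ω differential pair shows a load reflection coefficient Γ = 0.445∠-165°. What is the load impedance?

Z_L ≈ 39 − j11.2 Ω

Z_L = Z_0·(1 + Γ)/(1 − Γ) = 100·(0.57 − j0.115)/(1.43 + j0.115)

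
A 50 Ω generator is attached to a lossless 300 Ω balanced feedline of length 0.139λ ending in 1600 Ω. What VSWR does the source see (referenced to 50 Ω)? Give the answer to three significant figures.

VSWR ≈ 14.3

βl = 2π × 0.139 = 50°
tan(βl) = 1.19
Z_in = Z_0·(Z_L + jZ_0·tanβl)/(Z_0 + jZ_L·tanβl) = 93.4 − j237 Ω
Γ_s = (Z_in − Z_s)/(Z_in + Z_s) = (43.4 − j237)/(143 − j237), |Γ_s| = 0.87
VSWR = (1 + |Γ_s|)/(1 − |Γ_s|)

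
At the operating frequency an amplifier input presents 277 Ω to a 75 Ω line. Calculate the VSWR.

VSWR ≈ 3.69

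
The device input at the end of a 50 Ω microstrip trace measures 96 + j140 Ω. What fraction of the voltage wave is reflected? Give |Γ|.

|Γ| ≈ 0.729

Γ = (Z_L − Z_0)/(Z_L + Z_0) = (46 + j140)/(146 + j140)
|Γ| = 147/202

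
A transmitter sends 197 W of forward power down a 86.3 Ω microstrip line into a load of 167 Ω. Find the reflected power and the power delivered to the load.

P_reflected ≈ 20 W; P_delivered ≈ 177 W

Γ = (167 − 86.3)/(167 + 86.3) = 0.319
|Γ|² = 0.102
P_refl = |Γ|²·P_inc = 20 W, P_del = (1 − |Γ|²)·P_inc = 177 W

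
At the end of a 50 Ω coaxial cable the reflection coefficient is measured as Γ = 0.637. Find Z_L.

Z_L ≈ 225 Ω

Z_L = Z_0·(1 + Γ)/(1 − Γ) = 50·(1.64)/(0.363)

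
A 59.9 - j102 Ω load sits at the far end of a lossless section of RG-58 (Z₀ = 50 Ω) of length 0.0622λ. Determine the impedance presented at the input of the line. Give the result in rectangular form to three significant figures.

βl = 2π × 0.0622 = 22.4°
tan(βl) = tan(22.4°) = 0.412
Z_in = Z_0·(Z_L + jZ_0·tanβl)/(Z_0 + jZ_L·tanβl)
     = 50·(59.9 − j81.4)/(92 + j24.7)

Z_in ≈ 19.3 − j49.4 Ω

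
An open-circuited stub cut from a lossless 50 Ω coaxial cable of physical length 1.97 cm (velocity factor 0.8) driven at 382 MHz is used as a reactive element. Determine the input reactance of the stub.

λ = v/f = 0.8·c / 382 MHz = 0.628 m
βl = 2π·l/λ = 2π × 0.0314 = 11.3°
tan(βl) = 0.2
For an open-circuited stub, Z_in = −jZ_0·cot(βl) = −jZ_0/tan(βl)

X_in ≈ -250 Ω (capacitive)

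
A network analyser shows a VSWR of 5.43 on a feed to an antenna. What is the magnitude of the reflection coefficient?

|Γ| = (S − 1)/(S + 1) = (5.43 − 1)/(5.43 + 1) = 4.43/6.43

|Γ| ≈ 0.689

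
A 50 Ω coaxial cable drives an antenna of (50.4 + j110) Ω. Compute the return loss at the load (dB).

RL ≈ 2.63 dB

Γ = (0.4 + j110)/(100.4 + j110), |Γ| = 0.739
RL = −20·log₁₀|Γ| = −20·log₁₀(0.739)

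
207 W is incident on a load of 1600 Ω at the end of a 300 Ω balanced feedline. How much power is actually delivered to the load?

P_delivered ≈ 110 W

Γ = (1600 − 300)/(1600 + 300) = 0.684
|Γ|² = 0.468
P_refl = |Γ|²·P_inc = 96.9 W, P_del = (1 − |Γ|²)·P_inc = 110 W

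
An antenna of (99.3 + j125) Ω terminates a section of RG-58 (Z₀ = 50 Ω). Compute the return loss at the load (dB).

Γ = (49.3 + j125)/(149.3 + j125), |Γ| = 0.69
RL = −20·log₁₀|Γ| = −20·log₁₀(0.69)

RL ≈ 3.22 dB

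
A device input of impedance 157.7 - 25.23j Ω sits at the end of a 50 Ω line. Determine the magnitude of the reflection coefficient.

|Γ| ≈ 0.529

Γ = (Z_L − Z_0)/(Z_L + Z_0) = (107.7 − j25.23)/(207.7 − j25.23)
|Γ| = 111/209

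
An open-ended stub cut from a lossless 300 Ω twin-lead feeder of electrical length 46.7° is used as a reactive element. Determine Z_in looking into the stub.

Z_in ≈ −j283 Ω

tan(βl) = 1.06
For an open-ended stub, Z_in = −jZ_0·cot(βl) = −jZ_0/tan(βl)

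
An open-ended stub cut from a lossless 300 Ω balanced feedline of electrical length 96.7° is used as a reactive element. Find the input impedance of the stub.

Z_in ≈ +j35.2 Ω

tan(βl) = -8.51
For an open-ended stub, Z_in = −jZ_0·cot(βl) = −jZ_0/tan(βl)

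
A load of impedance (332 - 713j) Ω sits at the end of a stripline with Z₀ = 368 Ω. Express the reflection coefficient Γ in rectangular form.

Γ = (Z_L − Z_0)/(Z_L + Z_0) = (-36 − j713)/(700 − j713)

Γ ≈ 0.484 − j0.526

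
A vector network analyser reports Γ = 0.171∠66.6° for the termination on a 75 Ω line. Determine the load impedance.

Z_L ≈ 81.5 + j26.3 Ω

Z_L = Z_0·(1 + Γ)/(1 − Γ) = 75·(1.07 + j0.157)/(0.932 − j0.157)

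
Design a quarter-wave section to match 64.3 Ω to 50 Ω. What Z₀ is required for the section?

Z_qwt ≈ 56.7 Ω

Z_qwt = √(Z_0·R_L) = √(50 × 64.3) = √3215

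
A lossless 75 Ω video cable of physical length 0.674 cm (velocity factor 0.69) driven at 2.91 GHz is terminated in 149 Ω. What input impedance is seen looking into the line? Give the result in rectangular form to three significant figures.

Z_in ≈ 77.3 − j53.3 Ω

λ = v/f = 0.69·c / 2.91 GHz = 0.0711 m
βl = 2π·l/λ = 2π × 0.0948 = 34.1°
tan(βl) = tan(34.1°) = 0.677
Z_in = Z_0·(Z_L + jZ_0·tanβl)/(Z_0 + jZ_L·tanβl)
     = 75·(149 + j50.8)/(75 + j101)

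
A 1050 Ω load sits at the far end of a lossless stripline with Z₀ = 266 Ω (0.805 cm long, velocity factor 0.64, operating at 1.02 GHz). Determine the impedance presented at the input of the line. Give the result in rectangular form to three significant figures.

Z_in ≈ 518 − j490 Ω

λ = v/f = 0.64·c / 1.02 GHz = 0.188 m
βl = 2π·l/λ = 2π × 0.0428 = 15.4°
tan(βl) = tan(15.4°) = 0.275
Z_in = Z_0·(Z_L + jZ_0·tanβl)/(Z_0 + jZ_L·tanβl)
     = 266·(1050 + j73.2)/(266 + j289)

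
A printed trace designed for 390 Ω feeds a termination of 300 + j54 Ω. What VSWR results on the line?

Γ = (Z_L − Z_0)/(Z_L + Z_0) = (-90 + j54)/(690 + j54)
|Γ| = 105/692 = 0.152
VSWR = (1 + |Γ|)/(1 − |Γ|) = 1.15/0.848

VSWR ≈ 1.36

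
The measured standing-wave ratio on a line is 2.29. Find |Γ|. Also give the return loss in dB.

|Γ| ≈ 0.392; return loss ≈ 8.13 dB

|Γ| = (S − 1)/(S + 1) = (2.29 − 1)/(2.29 + 1) = 1.29/3.29
RL = −20·log₁₀|Γ| = −20·log₁₀(0.392)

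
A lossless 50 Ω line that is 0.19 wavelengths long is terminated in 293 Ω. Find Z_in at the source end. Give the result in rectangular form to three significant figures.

βl = 2π × 0.19 = 68.4°
tan(βl) = tan(68.4°) = 2.53
Z_in = Z_0·(Z_L + jZ_0·tanβl)/(Z_0 + jZ_L·tanβl)
     = 50·(293 + j126)/(50 + j740)

Z_in ≈ 9.83 − j19.1 Ω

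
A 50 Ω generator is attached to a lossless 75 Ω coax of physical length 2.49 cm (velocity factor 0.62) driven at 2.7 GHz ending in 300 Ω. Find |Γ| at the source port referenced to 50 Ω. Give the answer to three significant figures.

|Γ| ≈ 0.607

λ = v/f = 0.62·c / 2.7 GHz = 0.0689 m
βl = 2π·l/λ = 2π × 0.361 = 130°
tan(βl) = -1.19
Z_in = Z_0·(Z_L + jZ_0·tanβl)/(Z_0 + jZ_L·tanβl) = 30.7 + j56.7 Ω
Γ_s = (Z_in − Z_s)/(Z_in + Z_s) = (-19.3 + j56.7)/(80.7 + j56.7), |Γ_s| = 0.607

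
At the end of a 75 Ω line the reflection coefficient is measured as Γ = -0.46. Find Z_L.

Z_L ≈ 27.7 Ω

Z_L = Z_0·(1 + Γ)/(1 − Γ) = 75·(0.54)/(1.46)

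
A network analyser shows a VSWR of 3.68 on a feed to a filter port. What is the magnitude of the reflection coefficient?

|Γ| ≈ 0.573

|Γ| = (S − 1)/(S + 1) = (3.68 − 1)/(3.68 + 1) = 2.68/4.68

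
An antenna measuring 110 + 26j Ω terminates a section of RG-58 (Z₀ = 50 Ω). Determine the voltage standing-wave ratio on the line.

Γ = (Z_L − Z_0)/(Z_L + Z_0) = (60 + j26)/(160 + j26)
|Γ| = 65.4/162 = 0.403
VSWR = (1 + |Γ|)/(1 − |Γ|) = 1.4/0.597

VSWR ≈ 2.35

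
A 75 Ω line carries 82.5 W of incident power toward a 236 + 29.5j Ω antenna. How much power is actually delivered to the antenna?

P_delivered ≈ 59.9 W

|Γ| = |(161 + j29.5)/(311 + j29.5)| = 0.524
|Γ|² = 0.275
P_refl = |Γ|²·P_inc = 22.6 W, P_del = (1 − |Γ|²)·P_inc = 59.9 W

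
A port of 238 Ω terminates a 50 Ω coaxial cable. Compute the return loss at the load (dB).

Γ = (238 − 50)/(238 + 50) = 0.653
RL = −20·log₁₀|Γ| = −20·log₁₀(0.653)

RL ≈ 3.7 dB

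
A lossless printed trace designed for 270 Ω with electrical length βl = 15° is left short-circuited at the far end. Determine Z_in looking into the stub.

tan(βl) = 0.268
For a short-circuited stub, Z_in = jZ_0·tan(βl)

Z_in ≈ +j72.3 Ω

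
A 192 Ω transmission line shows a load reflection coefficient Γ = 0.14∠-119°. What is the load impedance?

Z_L ≈ 163 − j40.7 Ω

Z_L = Z_0·(1 + Γ)/(1 − Γ) = 192·(0.932 − j0.122)/(1.07 + j0.122)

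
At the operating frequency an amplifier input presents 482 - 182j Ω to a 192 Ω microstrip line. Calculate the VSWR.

Γ = (Z_L − Z_0)/(Z_L + Z_0) = (290 − j182)/(674 − j182)
|Γ| = 342/698 = 0.49
VSWR = (1 + |Γ|)/(1 − |Γ|) = 1.49/0.51

VSWR ≈ 2.92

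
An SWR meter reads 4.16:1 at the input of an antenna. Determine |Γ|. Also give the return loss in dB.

|Γ| ≈ 0.612; return loss ≈ 4.26 dB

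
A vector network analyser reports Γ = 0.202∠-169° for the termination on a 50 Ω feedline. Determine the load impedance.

Z_L ≈ 33.4 − j2.68 Ω

Z_L = Z_0·(1 + Γ)/(1 − Γ) = 50·(0.802 − j0.0385)/(1.2 + j0.0385)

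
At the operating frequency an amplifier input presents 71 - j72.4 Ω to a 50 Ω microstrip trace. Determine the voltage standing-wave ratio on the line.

VSWR ≈ 3.3

Γ = (Z_L − Z_0)/(Z_L + Z_0) = (21 − j72.4)/(121 − j72.4)
|Γ| = 75.4/141 = 0.535
VSWR = (1 + |Γ|)/(1 − |Γ|) = 1.53/0.465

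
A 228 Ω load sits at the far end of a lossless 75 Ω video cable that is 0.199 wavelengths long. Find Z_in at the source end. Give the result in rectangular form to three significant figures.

βl = 2π × 0.199 = 71.6°
tan(βl) = tan(71.6°) = 3.01
Z_in = Z_0·(Z_L + jZ_0·tanβl)/(Z_0 + jZ_L·tanβl)
     = 75·(228 + j226)/(75 + j687)

Z_in ≈ 27.1 − j21.9 Ω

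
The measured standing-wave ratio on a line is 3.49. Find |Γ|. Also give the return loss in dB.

|Γ| = (S − 1)/(S + 1) = (3.49 − 1)/(3.49 + 1) = 2.49/4.49
RL = −20·log₁₀|Γ| = −20·log₁₀(0.555)

|Γ| ≈ 0.555; return loss ≈ 5.12 dB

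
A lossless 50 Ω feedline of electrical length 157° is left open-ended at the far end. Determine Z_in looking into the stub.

Z_in ≈ +j118 Ω

tan(βl) = -0.424
For an open-ended stub, Z_in = −jZ_0·cot(βl) = −jZ_0/tan(βl)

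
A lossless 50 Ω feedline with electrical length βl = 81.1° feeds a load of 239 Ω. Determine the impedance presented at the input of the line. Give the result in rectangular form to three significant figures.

Z_in ≈ 10.7 − j7.48 Ω

tan(βl) = tan(81.1°) = 6.39
Z_in = Z_0·(Z_L + jZ_0·tanβl)/(Z_0 + jZ_L·tanβl)
     = 50·(239 + j319)/(50 + j1530)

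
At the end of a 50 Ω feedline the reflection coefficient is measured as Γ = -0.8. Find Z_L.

Z_L ≈ 5.56 Ω

Z_L = Z_0·(1 + Γ)/(1 − Γ) = 50·(0.2)/(1.8)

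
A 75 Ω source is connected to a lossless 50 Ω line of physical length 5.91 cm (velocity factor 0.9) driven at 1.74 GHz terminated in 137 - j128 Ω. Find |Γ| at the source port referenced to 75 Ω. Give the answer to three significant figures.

λ = v/f = 0.9·c / 1.74 GHz = 0.155 m
βl = 2π·l/λ = 2π × 0.381 = 137°
tan(βl) = -0.929
Z_in = Z_0·(Z_L + jZ_0·tanβl)/(Z_0 + jZ_L·tanβl) = 30.5 + j70.3 Ω
Γ_s = (Z_in − Z_s)/(Z_in + Z_s) = (-44.5 + j70.3)/(105 + j70.3), |Γ_s| = 0.657

|Γ| ≈ 0.657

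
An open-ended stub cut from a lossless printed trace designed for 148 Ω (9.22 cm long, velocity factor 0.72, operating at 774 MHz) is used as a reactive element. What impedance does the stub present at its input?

Z_in ≈ +j81.8 Ω

λ = v/f = 0.72·c / 774 MHz = 0.279 m
βl = 2π·l/λ = 2π × 0.33 = 119°
tan(βl) = -1.81
For an open-ended stub, Z_in = −jZ_0·cot(βl) = −jZ_0/tan(βl)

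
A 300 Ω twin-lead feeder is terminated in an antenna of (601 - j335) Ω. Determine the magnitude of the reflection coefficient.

Γ = (Z_L − Z_0)/(Z_L + Z_0) = (301 − j335)/(901 − j335)
|Γ| = 450/961

|Γ| ≈ 0.469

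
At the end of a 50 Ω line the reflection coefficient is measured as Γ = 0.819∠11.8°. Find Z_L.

Z_L = Z_0·(1 + Γ)/(1 − Γ) = 50·(1.8 + j0.167)/(0.198 − j0.167)

Z_L ≈ 244 + j249 Ω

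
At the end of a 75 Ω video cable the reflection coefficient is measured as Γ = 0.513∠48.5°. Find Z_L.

Z_L ≈ 94.7 + j98.8 Ω

Z_L = Z_0·(1 + Γ)/(1 − Γ) = 75·(1.34 + j0.384)/(0.66 − j0.384)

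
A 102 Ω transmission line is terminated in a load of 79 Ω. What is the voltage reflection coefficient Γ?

Γ = -0.127

Γ = (Z_L − Z_0)/(Z_L + Z_0) = (79 − 102)/(79 + 102) = -23/181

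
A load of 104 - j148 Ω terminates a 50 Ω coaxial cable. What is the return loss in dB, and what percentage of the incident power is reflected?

Γ = (54 − j148)/(154 − j148), |Γ| = 0.738
RL = −20·log₁₀(0.738) = 2.64 dB
P_refl/P_inc = |Γ|² = 0.544

RL ≈ 2.64 dB; 54.4% of incident power reflected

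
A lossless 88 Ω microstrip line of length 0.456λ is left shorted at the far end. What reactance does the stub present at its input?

X_in ≈ -25 Ω (capacitive)

βl = 2π × 0.456 = 164°
tan(βl) = -0.284
For a shorted stub, Z_in = jZ_0·tan(βl)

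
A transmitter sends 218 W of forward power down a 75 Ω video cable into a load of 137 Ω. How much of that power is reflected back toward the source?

Γ = (137 − 75)/(137 + 75) = 0.292
|Γ|² = 0.0855
P_refl = |Γ|²·P_inc = 18.6 W, P_del = (1 − |Γ|²)·P_inc = 199 W

P_reflected ≈ 18.6 W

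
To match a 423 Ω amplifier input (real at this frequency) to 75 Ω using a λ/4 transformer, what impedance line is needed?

Z_qwt = √(Z_0·R_L) = √(75 × 423) = √31720

Z_qwt ≈ 178 Ω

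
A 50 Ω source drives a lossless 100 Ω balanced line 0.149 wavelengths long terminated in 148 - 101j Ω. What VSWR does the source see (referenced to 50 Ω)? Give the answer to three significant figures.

βl = 2π × 0.149 = 53.6°
tan(βl) = 1.36
Z_in = Z_0·(Z_L + jZ_0·tanβl)/(Z_0 + jZ_L·tanβl) = 43.6 − j22.2 Ω
Γ_s = (Z_in − Z_s)/(Z_in + Z_s) = (-6.44 − j22.2)/(93.6 − j22.2), |Γ_s| = 0.241
VSWR = (1 + |Γ_s|)/(1 − |Γ_s|)

VSWR ≈ 1.63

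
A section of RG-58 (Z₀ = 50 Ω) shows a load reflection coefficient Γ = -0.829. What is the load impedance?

Z_L = Z_0·(1 + Γ)/(1 − Γ) = 50·(0.171)/(1.83)

Z_L ≈ 4.67 Ω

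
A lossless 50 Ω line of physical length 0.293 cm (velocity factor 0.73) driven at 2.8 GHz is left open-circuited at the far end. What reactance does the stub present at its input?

X_in ≈ -208 Ω (capacitive)

λ = v/f = 0.73·c / 2.8 GHz = 0.0782 m
βl = 2π·l/λ = 2π × 0.0375 = 13.5°
tan(βl) = 0.24
For an open-circuited stub, Z_in = −jZ_0·cot(βl) = −jZ_0/tan(βl)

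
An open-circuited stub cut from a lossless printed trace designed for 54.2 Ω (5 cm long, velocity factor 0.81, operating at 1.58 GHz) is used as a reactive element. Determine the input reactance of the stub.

X_in ≈ 27.7 Ω (inductive)

λ = v/f = 0.81·c / 1.58 GHz = 0.154 m
βl = 2π·l/λ = 2π × 0.325 = 117°
tan(βl) = -1.96
For an open-circuited stub, Z_in = −jZ_0·cot(βl) = −jZ_0/tan(βl)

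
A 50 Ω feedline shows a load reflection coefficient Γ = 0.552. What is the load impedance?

Z_L = Z_0·(1 + Γ)/(1 − Γ) = 50·(1.55)/(0.448)

Z_L ≈ 173 Ω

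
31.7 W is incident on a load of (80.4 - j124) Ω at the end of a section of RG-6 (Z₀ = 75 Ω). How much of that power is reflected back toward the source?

P_reflected ≈ 12.4 W

|Γ| = |(5.4 − j124)/(155.4 − j124)| = 0.624
|Γ|² = 0.39
P_refl = |Γ|²·P_inc = 12.4 W, P_del = (1 − |Γ|²)·P_inc = 19.3 W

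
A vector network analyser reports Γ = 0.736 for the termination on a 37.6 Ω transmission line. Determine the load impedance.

Z_L ≈ 247 Ω

Z_L = Z_0·(1 + Γ)/(1 − Γ) = 37.6·(1.74)/(0.264)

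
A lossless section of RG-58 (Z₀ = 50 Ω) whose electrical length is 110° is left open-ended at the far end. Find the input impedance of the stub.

Z_in ≈ +j18.2 Ω

tan(βl) = -2.75
For an open-ended stub, Z_in = −jZ_0·cot(βl) = −jZ_0/tan(βl)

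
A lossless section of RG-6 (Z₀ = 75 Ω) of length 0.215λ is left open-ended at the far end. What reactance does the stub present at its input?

βl = 2π × 0.215 = 77.4°
tan(βl) = 4.47
For an open-ended stub, Z_in = −jZ_0·cot(βl) = −jZ_0/tan(βl)

X_in ≈ -16.8 Ω (capacitive)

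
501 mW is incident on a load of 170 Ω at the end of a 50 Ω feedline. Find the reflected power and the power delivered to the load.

Γ = (170 − 50)/(170 + 50) = 0.545
|Γ|² = 0.298
P_refl = |Γ|²·P_inc = 149 mW, P_del = (1 − |Γ|²)·P_inc = 352 mW

P_reflected ≈ 149 mW; P_delivered ≈ 352 mW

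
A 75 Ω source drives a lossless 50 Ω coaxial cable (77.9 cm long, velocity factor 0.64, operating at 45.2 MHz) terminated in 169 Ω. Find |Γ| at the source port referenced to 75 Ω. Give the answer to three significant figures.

λ = v/f = 0.64·c / 45.2 MHz = 4.25 m
βl = 2π·l/λ = 2π × 0.183 = 66°
tan(βl) = 2.25
Z_in = Z_0·(Z_L + jZ_0·tanβl)/(Z_0 + jZ_L·tanβl) = 17.4 − j19.9 Ω
Γ_s = (Z_in − Z_s)/(Z_in + Z_s) = (-57.6 − j19.9)/(92.4 − j19.9), |Γ_s| = 0.645

|Γ| ≈ 0.645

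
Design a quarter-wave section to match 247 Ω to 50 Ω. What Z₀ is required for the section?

Z_qwt ≈ 111 Ω

Z_qwt = √(Z_0·R_L) = √(50 × 247) = √12350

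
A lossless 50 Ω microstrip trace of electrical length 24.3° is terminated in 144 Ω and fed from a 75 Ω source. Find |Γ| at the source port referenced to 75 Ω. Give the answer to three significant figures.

tan(βl) = 0.452
Z_in = Z_0·(Z_L + jZ_0·tanβl)/(Z_0 + jZ_L·tanβl) = 64.4 − j61.2 Ω
Γ_s = (Z_in − Z_s)/(Z_in + Z_s) = (-10.6 − j61.2)/(139 − j61.2), |Γ_s| = 0.408

|Γ| ≈ 0.408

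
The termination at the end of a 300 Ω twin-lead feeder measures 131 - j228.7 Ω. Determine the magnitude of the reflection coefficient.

Γ = (Z_L − Z_0)/(Z_L + Z_0) = (-169 − j228.7)/(431 − j228.7)
|Γ| = 284/488

|Γ| ≈ 0.583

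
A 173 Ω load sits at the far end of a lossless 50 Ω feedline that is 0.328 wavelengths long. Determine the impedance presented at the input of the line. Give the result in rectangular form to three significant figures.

βl = 2π × 0.328 = 118°
tan(βl) = tan(118°) = -1.87
Z_in = Z_0·(Z_L + jZ_0·tanβl)/(Z_0 + jZ_L·tanβl)
     = 50·(173 − j93.7)/(50 − j324)

Z_in ≈ 18.1 + j23.9 Ω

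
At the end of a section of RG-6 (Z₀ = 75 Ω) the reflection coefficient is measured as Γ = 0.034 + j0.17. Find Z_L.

Z_L = Z_0·(1 + Γ)/(1 − Γ) = 75·(1.03 + j0.17)/(0.966 − j0.17)

Z_L ≈ 75.6 + j26.5 Ω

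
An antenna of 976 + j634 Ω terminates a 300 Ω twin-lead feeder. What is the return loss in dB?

Γ = (676 + j634)/(1276 + j634), |Γ| = 0.65
RL = −20·log₁₀|Γ| = −20·log₁₀(0.65)

RL ≈ 3.74 dB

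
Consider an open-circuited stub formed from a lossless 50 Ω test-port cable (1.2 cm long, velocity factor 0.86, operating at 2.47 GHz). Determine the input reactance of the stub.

λ = v/f = 0.86·c / 2.47 GHz = 0.104 m
βl = 2π·l/λ = 2π × 0.115 = 41.4°
tan(βl) = 0.88
For an open-circuited stub, Z_in = −jZ_0·cot(βl) = −jZ_0/tan(βl)

X_in ≈ -56.8 Ω (capacitive)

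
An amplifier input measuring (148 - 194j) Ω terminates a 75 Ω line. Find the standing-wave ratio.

Γ = (Z_L − Z_0)/(Z_L + Z_0) = (73 − j194)/(223 − j194)
|Γ| = 207/296 = 0.701
VSWR = (1 + |Γ|)/(1 − |Γ|) = 1.7/0.299

VSWR ≈ 5.7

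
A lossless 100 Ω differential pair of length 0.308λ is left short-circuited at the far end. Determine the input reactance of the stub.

βl = 2π × 0.308 = 111°
tan(βl) = -2.62
For a short-circuited stub, Z_in = jZ_0·tan(βl)

X_in ≈ -262 Ω (capacitive)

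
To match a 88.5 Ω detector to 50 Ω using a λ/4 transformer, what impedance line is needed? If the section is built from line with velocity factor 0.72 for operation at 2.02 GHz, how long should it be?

Z_qwt ≈ 66.5 Ω; length ≈ 2.67 cm

Z_qwt = √(Z_0·R_L) = √(50 × 88.5) = √4425
λ = 0.72·c/f = 0.107 m, so l = λ/4 = 0.0267 m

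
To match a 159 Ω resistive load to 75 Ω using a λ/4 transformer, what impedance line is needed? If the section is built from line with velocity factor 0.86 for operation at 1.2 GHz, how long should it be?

Z_qwt = √(Z_0·R_L) = √(75 × 159) = √11920
λ = 0.86·c/f = 0.215 m, so l = λ/4 = 0.0537 m

Z_qwt ≈ 109 Ω; length ≈ 5.38 cm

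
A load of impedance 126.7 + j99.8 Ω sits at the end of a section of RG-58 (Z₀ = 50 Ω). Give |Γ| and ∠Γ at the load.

Γ = (Z_L − Z_0)/(Z_L + Z_0) = (76.7 + j99.8)/(176.7 + j99.8)
|Γ| = 126/203 = 0.62

Γ ≈ 0.62 ∠ 23°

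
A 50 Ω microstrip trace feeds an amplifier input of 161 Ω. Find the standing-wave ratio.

Γ = (161 − 50)/(161 + 50) = 0.526
VSWR = (1 + 0.526)/(1 − 0.526)

VSWR ≈ 3.22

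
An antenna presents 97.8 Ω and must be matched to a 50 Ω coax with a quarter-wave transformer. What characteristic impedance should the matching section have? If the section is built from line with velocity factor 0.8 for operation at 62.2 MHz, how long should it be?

Z_qwt ≈ 69.9 Ω; length ≈ 96.5 cm

Z_qwt = √(Z_0·R_L) = √(50 × 97.8) = √4890
λ = 0.8·c/f = 3.86 m, so l = λ/4 = 0.965 m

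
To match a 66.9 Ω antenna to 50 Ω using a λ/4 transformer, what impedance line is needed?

Z_qwt ≈ 57.8 Ω

Z_qwt = √(Z_0·R_L) = √(50 × 66.9) = √3345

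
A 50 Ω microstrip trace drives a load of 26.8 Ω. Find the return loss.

Γ = (26.8 − 50)/(26.8 + 50) = -0.302
RL = −20·log₁₀|Γ| = −20·log₁₀(0.302)

RL ≈ 10.4 dB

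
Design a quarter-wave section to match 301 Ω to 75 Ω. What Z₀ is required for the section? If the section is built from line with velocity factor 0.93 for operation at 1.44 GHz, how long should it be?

Z_qwt ≈ 150 Ω; length ≈ 4.84 cm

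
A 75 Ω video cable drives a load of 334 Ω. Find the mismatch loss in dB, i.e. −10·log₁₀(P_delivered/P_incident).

Γ = (334 − 75)/(334 + 75) = 0.633
|Γ|² = 0.401, so P_del/P_inc = 1 − |Γ|² = 0.599
ML = −10·log₁₀(1 − |Γ|²)

mismatch loss ≈ 2.23 dB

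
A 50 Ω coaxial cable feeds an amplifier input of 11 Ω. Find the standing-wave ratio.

For a purely resistive load, VSWR = R_L/Z_0 or Z_0/R_L (whichever > 1) = 50/11

VSWR ≈ 4.55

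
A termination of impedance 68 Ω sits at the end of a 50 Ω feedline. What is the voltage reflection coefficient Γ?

Γ = (Z_L − Z_0)/(Z_L + Z_0) = (68 − 50)/(68 + 50) = 18/118

Γ = 0.153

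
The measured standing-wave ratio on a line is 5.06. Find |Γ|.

|Γ| ≈ 0.67

|Γ| = (S − 1)/(S + 1) = (5.06 − 1)/(5.06 + 1) = 4.06/6.06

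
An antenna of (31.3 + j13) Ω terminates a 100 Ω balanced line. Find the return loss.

Γ = (-68.7 + j13)/(131.3 + j13), |Γ| = 0.53
RL = −20·log₁₀|Γ| = −20·log₁₀(0.53)

RL ≈ 5.52 dB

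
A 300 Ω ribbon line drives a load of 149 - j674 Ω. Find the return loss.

RL ≈ 1.38 dB

Γ = (-151 − j674)/(449 − j674), |Γ| = 0.853
RL = −20·log₁₀|Γ| = −20·log₁₀(0.853)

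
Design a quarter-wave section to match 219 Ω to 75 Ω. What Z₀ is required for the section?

Z_qwt ≈ 128 Ω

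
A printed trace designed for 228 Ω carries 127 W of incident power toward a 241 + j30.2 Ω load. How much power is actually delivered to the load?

P_delivered ≈ 126 W

|Γ| = |(13 + j30.2)/(469 + j30.2)| = 0.07
|Γ|² = 0.00489
P_refl = |Γ|²·P_inc = 0.622 W, P_del = (1 − |Γ|²)·P_inc = 126 W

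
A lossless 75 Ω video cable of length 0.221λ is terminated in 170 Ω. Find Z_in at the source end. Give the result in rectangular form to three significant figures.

Z_in ≈ 34 − j11.1 Ω

βl = 2π × 0.221 = 79.6°
tan(βl) = tan(79.6°) = 5.43
Z_in = Z_0·(Z_L + jZ_0·tanβl)/(Z_0 + jZ_L·tanβl)
     = 75·(170 + j407)/(75 + j923)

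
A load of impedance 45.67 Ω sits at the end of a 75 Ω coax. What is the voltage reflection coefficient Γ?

Γ = (Z_L − Z_0)/(Z_L + Z_0) = (45.67 − 75)/(45.67 + 75) = -29.33/120.7

Γ = -0.243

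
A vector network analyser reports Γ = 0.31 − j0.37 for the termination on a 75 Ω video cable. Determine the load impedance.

Z_L = Z_0·(1 + Γ)/(1 − Γ) = 75·(1.31 − j0.37)/(0.69 + j0.37)

Z_L ≈ 93.8 − j90.5 Ω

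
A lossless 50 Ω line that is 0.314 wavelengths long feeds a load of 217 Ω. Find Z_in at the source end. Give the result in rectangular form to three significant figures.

βl = 2π × 0.314 = 113°
tan(βl) = tan(113°) = -2.35
Z_in = Z_0·(Z_L + jZ_0·tanβl)/(Z_0 + jZ_L·tanβl)
     = 50·(217 − j118)/(50 − j510)

Z_in ≈ 13.5 + j19.9 Ω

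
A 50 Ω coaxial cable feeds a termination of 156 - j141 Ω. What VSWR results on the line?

Γ = (Z_L − Z_0)/(Z_L + Z_0) = (106 − j141)/(206 − j141)
|Γ| = 176/250 = 0.707
VSWR = (1 + |Γ|)/(1 − |Γ|) = 1.71/0.293

VSWR ≈ 5.82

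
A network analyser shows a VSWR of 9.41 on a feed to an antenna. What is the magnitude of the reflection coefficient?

|Γ| ≈ 0.808

|Γ| = (S − 1)/(S + 1) = (9.41 − 1)/(9.41 + 1) = 8.41/10.4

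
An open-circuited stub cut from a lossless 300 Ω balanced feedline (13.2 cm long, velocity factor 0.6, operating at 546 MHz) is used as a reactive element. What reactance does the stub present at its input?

X_in ≈ 415 Ω (inductive)

λ = v/f = 0.6·c / 546 MHz = 0.33 m
βl = 2π·l/λ = 2π × 0.4 = 144°
tan(βl) = -0.723
For an open-circuited stub, Z_in = −jZ_0·cot(βl) = −jZ_0/tan(βl)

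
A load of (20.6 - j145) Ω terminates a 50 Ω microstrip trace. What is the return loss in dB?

Γ = (-29.4 − j145)/(70.6 − j145), |Γ| = 0.917
RL = −20·log₁₀|Γ| = −20·log₁₀(0.917)

RL ≈ 0.749 dB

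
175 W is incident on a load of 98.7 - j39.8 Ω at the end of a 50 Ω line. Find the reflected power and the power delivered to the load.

P_reflected ≈ 29.2 W; P_delivered ≈ 146 W

|Γ| = |(48.7 − j39.8)/(148.7 − j39.8)| = 0.409
|Γ|² = 0.167
P_refl = |Γ|²·P_inc = 29.2 W, P_del = (1 − |Γ|²)·P_inc = 146 W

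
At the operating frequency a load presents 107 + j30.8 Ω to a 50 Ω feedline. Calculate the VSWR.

Γ = (Z_L − Z_0)/(Z_L + Z_0) = (57 + j30.8)/(157 + j30.8)
|Γ| = 64.8/160 = 0.405
VSWR = (1 + |Γ|)/(1 − |Γ|) = 1.4/0.595

VSWR ≈ 2.36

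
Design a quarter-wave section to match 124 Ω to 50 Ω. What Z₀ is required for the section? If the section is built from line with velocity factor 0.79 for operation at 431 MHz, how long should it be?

Z_qwt = √(Z_0·R_L) = √(50 × 124) = √6200
λ = 0.79·c/f = 0.55 m, so l = λ/4 = 0.137 m

Z_qwt ≈ 78.7 Ω; length ≈ 13.7 cm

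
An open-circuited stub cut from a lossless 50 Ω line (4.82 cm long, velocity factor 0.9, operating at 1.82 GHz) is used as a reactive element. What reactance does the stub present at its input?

X_in ≈ 25.4 Ω (inductive)

λ = v/f = 0.9·c / 1.82 GHz = 0.148 m
βl = 2π·l/λ = 2π × 0.325 = 117°
tan(βl) = -1.97
For an open-circuited stub, Z_in = −jZ_0·cot(βl) = −jZ_0/tan(βl)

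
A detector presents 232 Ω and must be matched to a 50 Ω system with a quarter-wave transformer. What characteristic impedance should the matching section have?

Z_qwt = √(Z_0·R_L) = √(50 × 232) = √11600

Z_qwt ≈ 108 Ω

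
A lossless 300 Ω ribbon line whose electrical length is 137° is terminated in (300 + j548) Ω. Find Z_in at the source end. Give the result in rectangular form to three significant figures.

Z_in ≈ 68.6 + j123 Ω

tan(βl) = tan(137°) = -0.933
Z_in = Z_0·(Z_L + jZ_0·tanβl)/(Z_0 + jZ_L·tanβl)
     = 300·(300 + j268)/(811 − j280)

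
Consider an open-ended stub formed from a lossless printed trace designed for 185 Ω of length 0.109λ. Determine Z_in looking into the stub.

βl = 2π × 0.109 = 39.2°
tan(βl) = 0.817
For an open-ended stub, Z_in = −jZ_0·cot(βl) = −jZ_0/tan(βl)

Z_in ≈ −j227 Ω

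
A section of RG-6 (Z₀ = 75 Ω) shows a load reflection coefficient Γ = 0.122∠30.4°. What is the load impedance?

Z_L ≈ 91.8 + j11.5 Ω

Z_L = Z_0·(1 + Γ)/(1 − Γ) = 75·(1.11 + j0.0617)/(0.895 − j0.0617)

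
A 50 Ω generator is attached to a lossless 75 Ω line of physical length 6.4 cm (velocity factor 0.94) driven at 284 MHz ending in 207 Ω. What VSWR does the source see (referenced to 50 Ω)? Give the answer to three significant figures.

λ = v/f = 0.94·c / 284 MHz = 0.993 m
βl = 2π·l/λ = 2π × 0.0645 = 23.2°
tan(βl) = 0.429
Z_in = Z_0·(Z_L + jZ_0·tanβl)/(Z_0 + jZ_L·tanβl) = 102 − j88.7 Ω
Γ_s = (Z_in − Z_s)/(Z_in + Z_s) = (52.1 − j88.7)/(152 − j88.7), |Γ_s| = 0.584
VSWR = (1 + |Γ_s|)/(1 − |Γ_s|)

VSWR ≈ 3.81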